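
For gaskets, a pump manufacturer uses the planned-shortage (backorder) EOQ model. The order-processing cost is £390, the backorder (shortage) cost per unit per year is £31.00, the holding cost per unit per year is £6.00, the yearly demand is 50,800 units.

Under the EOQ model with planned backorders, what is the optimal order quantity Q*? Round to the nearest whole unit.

2,808 units

Basic EOQ = √(2·50,800·390/6) = 2,569.825
Backorder adjustment √((H+b)/b) = √((6+31)/31) = 1.0925
Q* = 2,569.825 × 1.0925 ≈ 2,807.52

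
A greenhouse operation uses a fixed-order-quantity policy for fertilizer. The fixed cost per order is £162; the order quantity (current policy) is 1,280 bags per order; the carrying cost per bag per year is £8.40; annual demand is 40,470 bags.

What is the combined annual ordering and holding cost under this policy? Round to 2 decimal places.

Orders/yr = 40,470/1,280 = 31.617; ordering cost = 31.617 × £162 = £5,121.98
Average inventory = 1,280/2 = 640; holding cost = 640 × £8.4 = £5,376.00
Total = £5,121.98 + £5,376.00 = £10,497.98

£10,497.98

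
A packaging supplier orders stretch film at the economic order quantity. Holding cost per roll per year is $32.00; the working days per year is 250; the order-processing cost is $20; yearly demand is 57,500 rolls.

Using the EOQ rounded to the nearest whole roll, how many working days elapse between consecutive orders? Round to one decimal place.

1.2 days

EOQ = √(2DS/H) = √(2 × 57,500 × 20 / 32)
    = √(71,875.00) ≈ 268.10 → Q = 268 rolls
Cycle time = (working days × Q)/D = (250 × 268) / 57,500 = 1.165 days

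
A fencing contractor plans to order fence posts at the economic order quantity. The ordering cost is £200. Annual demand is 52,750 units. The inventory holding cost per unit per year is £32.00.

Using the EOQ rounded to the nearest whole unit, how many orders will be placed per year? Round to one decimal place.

Q* = √(2·D·S / H) = √(2·52,750·200 / 32) = √659,375.0 ≈ 812.02 → Q = 812
Orders per year = D/Q = 52,750 / 812 = 64.963

65.0 orders per year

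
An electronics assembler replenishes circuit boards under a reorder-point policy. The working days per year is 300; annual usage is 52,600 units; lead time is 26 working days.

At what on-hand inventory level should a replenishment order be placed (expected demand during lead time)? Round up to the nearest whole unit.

Daily demand d = 52,600 / 300 = 175.333 units/day
Demand during lead time = 175.333 × 26 = 4,558.67
Reorder point = 4,558.67 → round up

4,559 units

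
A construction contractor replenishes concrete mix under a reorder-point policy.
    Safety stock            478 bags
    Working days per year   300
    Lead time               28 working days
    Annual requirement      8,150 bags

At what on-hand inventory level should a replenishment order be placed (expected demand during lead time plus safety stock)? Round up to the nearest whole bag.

1,239 bags

Daily demand d = 8,150 / 300 = 27.167 bags/day
Demand during lead time = 27.167 × 28 = 760.67
Reorder point = 760.67 + 478 = 1,238.67 → round up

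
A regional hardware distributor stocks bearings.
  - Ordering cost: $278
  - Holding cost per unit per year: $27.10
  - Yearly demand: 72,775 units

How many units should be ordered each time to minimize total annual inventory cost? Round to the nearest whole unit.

2DS/H = 2·72,775·278/27.1 = 1,493,095.94
EOQ = √1,493,095.94 ≈ 1,221.92

1,222 units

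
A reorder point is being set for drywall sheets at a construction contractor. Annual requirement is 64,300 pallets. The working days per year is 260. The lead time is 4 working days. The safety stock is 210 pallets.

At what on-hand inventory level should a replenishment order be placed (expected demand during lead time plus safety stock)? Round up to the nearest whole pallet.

Daily demand d = 64,300 / 260 = 247.308 pallets/day
Demand during lead time = 247.308 × 4 = 989.23
Reorder point = 989.23 + 210 = 1,199.23 → round up

1,200 pallets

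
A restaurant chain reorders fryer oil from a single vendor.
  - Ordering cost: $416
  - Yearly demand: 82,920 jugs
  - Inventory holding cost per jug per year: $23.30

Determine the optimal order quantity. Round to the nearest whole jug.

EOQ = √(2DS/H) = √(2 × 82,920 × 416 / 23.3)
    = √(2,960,920.17) ≈ 1,720.73

1,721 jugs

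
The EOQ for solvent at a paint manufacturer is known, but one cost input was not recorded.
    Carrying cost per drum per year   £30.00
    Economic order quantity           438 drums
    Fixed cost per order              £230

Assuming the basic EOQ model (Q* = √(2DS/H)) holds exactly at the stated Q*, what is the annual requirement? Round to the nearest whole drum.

EOQ relation: Q² = 2DS/H, so rearrange for the unknown.
D = Q²H / (2S) = 438² × 30 / (2 × 230) = 12,511.57

12,512 drums per year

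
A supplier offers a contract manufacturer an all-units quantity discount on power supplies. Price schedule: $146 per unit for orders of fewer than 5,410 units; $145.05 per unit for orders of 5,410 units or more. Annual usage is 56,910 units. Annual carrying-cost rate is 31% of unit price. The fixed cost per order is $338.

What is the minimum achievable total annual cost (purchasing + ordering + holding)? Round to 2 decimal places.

$8,350,587.74

H₁ = 31%×$146 = $45.2600;  H₂ = 31%×$145.05 = $44.9655
EOQ₁ = √(2×56,910×338/45.2600) = 921.96  (< 5,410, feasible at tier 1)
EOQ₂ = √(2×56,910×338/44.9655) = 924.97  (< 5,410 → use Q = 5,410 at tier-2 price)
TC(tier 1 (EOQ₁), Q≈922.0) = $8,350,587.74
TC(tier 2, Q≈5,410.0) = $8,379,982.74
Minimum at tier 1 (EOQ₁): $8,350,587.74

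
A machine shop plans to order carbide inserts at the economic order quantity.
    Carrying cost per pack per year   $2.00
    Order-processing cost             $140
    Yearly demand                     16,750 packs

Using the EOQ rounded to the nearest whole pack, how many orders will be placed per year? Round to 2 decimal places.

10.94 orders per year

EOQ = √(2DS/H) = √(2 × 16,750 × 140 / 2)
    = √(2,345,000.00) ≈ 1,531.34 → Q = 1,531
N = D/Q = 16,750/1,531 ≈ 10.941 orders/yr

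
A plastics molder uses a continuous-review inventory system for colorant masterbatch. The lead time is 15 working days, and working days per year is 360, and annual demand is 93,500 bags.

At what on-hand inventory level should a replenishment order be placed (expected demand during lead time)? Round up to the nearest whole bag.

3,896 bags

Daily demand d = 93,500 / 360 = 259.722 bags/day
Demand during lead time = 259.722 × 15 = 3,895.83
Reorder point = 3,895.83 → round up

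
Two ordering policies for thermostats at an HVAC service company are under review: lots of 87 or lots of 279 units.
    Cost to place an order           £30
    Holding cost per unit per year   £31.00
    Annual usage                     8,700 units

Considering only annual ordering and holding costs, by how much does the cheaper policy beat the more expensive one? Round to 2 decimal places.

£911.48

For each Q, cost = (D/Q)·S + (Q/2)·H.
TC(87) = (8,700/87)×30 + (87/2)×31 = £4,348.50
TC(279) = (8,700/279)×30 + (279/2)×31 = £5,259.98
Lots of 87 are cheaper by £911.48.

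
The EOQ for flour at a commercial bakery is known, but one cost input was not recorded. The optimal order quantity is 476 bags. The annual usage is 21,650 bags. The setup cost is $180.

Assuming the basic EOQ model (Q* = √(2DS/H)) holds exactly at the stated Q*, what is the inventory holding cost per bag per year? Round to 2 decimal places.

$34.40

Since Q* = (2DS/H)^½, squaring gives Q*²·H = 2DS.
H = 2DS / Q² = 2 × 21,650 × 180 / 476² = 34.3991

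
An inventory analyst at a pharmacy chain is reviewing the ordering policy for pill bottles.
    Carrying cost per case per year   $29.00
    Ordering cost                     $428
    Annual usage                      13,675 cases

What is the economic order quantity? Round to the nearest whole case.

Q* = √(2·D·S / H) = √(2·13,675·428 / 29) = √403,648.3 ≈ 635.33

635 cases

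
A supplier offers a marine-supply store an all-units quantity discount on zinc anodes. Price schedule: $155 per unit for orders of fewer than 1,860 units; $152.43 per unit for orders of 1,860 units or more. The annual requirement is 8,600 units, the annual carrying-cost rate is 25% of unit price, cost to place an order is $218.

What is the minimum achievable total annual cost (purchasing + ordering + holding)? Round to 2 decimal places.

$1,345,053.92

H₁ = 25%×$155 = $38.7500;  H₂ = 25%×$152.43 = $38.1075
EOQ₁ = √(2×8,600×218/38.7500) = 311.07  (< 1,860, feasible at tier 1)
EOQ₂ = √(2×8,600×218/38.1075) = 313.68  (< 1,860 → use Q = 1,860 at tier-2 price)
TC(tier 1 (EOQ₁), Q≈311.1) = $1,345,053.92
TC(tier 2, Q≈1,860.0) = $1,347,345.93
Minimum at tier 1 (EOQ₁): $1,345,053.92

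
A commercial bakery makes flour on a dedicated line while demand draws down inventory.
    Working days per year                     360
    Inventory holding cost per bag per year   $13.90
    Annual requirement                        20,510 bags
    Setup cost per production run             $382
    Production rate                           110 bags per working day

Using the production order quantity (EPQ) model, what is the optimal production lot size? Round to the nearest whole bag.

d = 20,510/360 = 56.9722 bags/day;  effective holding cost H(1 − d/p) = 13.9·(1 − 56.9722/110) = 6.70078
Q* = √(2DS / H_eff) = √(2·20,510·382 / 6.70078) ≈ 1,529.21

1,529 bags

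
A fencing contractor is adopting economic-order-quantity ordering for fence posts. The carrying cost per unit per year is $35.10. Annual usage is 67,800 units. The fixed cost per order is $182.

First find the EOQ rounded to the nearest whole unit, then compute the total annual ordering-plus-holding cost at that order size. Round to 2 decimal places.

$29,431.96

2DS/H = 2·67,800·182/35.1 = 703,111.11
EOQ = √703,111.11 ≈ 838.52 → Q = 839 units
Orders/yr = 67,800/839 = 80.810; ordering cost = 80.810 × $182 = $14,707.51
Average inventory = 839/2 = 419.5; holding cost = 419.5 × $35.1 = $14,724.45
Total = $14,707.51 + $14,724.45 = $29,431.96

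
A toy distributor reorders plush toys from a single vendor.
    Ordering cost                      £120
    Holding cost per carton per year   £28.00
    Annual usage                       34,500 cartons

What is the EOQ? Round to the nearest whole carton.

EOQ = √(2DS/H) = √(2 × 34,500 × 120 / 28)
    = √(295,714.29) ≈ 543.80

544 cartons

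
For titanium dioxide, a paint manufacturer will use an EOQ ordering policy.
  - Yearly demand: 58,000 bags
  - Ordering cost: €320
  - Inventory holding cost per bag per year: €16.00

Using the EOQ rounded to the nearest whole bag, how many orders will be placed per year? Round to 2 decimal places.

38.08 orders per year

Q* = √(2·D·S / H) = √(2·58,000·320 / 16) = √2,320,000.0 ≈ 1,523.15 → Q = 1,523
Orders per year = D/Q = 58,000 / 1,523 = 38.083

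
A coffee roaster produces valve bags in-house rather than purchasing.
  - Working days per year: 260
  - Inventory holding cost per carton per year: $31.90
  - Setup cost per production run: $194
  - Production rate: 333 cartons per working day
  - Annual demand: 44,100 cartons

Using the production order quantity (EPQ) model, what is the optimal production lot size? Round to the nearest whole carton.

d = 44,100/260 = 169.6154 cartons/day;  effective holding cost H(1 − d/p) = 31.9·(1 − 169.6154/333) = 15.65156
Q* = √(2DS / H_eff) = √(2·44,100·194 / 15.65156) ≈ 1,045.58

1,046 cartons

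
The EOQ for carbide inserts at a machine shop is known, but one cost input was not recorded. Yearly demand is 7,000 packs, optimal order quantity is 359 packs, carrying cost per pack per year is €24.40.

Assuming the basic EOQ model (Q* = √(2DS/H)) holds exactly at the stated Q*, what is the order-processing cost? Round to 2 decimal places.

€224.62

Since Q* = (2DS/H)^½, squaring gives Q*²·H = 2DS.
S = Q²H / (2D) = 359² × 24.4 / (2 × 7,000) = 224.6212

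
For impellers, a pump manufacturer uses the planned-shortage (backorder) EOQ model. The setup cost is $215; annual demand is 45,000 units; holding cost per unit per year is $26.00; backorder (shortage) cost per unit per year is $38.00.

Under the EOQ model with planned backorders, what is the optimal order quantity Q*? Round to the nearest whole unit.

1,120 units

Q* = √(2DS/H) · √((H + b)/b)
   = √(2 × 45,000 × 215 / 26) · √((26 + 38) / 38)
   = 862.688 × 1.2978 ≈ 1,119.57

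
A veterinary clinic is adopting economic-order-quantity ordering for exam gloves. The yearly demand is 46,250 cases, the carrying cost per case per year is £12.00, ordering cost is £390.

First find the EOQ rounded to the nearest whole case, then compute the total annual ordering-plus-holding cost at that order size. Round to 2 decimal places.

£20,806.25

2DS/H = 2·46,250·390/12 = 3,006,250.00
EOQ = √3,006,250.00 ≈ 1,733.85 → Q = 1,734 cases
Annual ordering cost = (D/Q)·S = (46,250/1,734) × 390 = £10,402.25
Annual holding cost  = (Q/2)·H = (1,734/2) × 12 = £10,404.00
Total = £10,402.25 + £10,404.00 = £20,806.25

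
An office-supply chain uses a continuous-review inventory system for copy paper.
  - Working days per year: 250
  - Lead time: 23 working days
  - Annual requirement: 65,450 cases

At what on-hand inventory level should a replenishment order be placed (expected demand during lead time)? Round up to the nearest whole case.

Daily demand d = 65,450 / 250 = 261.800 cases/day
Demand during lead time = 261.800 × 23 = 6,021.40
Reorder point = 6,021.40 → round up

6,022 cases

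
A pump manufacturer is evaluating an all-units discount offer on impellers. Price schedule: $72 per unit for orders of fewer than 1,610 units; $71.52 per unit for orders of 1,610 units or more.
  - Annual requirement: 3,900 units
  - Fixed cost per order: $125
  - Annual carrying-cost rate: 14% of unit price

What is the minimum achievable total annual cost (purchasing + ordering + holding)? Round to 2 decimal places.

$283,934.96

H₁ = 14%×$72 = $10.0800;  H₂ = 14%×$71.52 = $10.0128
EOQ₁ = √(2×3,900×125/10.0800) = 311.01  (< 1,610, feasible at tier 1)
EOQ₂ = √(2×3,900×125/10.0128) = 312.05  (< 1,610 → use Q = 1,610 at tier-2 price)
TC(tier 1 (EOQ₁), Q≈311.0) = $283,934.96
TC(tier 2, Q≈1,610.0) = $287,291.10
Minimum at tier 1 (EOQ₁): $283,934.96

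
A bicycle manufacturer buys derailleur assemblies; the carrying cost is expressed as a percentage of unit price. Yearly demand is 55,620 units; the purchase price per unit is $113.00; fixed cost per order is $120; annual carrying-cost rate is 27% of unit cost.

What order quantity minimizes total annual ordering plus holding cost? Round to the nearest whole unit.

Holding cost per unit per year: H = 27% × $113 = $30.5100
Q* = √(2·D·S / H) = √(2·55,620·120 / 30.51) = √437,522.1 ≈ 661.45

661 units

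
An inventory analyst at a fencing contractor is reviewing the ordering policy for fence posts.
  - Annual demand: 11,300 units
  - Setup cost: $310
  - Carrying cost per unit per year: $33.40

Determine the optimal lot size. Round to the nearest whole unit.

458 units

Optimal lot size Q* = (2 × 11,300 × $310 / $33.4)^½ ≈ 458.00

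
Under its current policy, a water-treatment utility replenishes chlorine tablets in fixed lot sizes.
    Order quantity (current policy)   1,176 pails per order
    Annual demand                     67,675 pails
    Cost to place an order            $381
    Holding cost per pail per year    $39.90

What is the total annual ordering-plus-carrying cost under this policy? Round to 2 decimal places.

$45,386.52

Annual ordering cost = (D/Q)·S = (67,675/1,176) × 381 = $21,925.32
Annual holding cost  = (Q/2)·H = (1,176/2) × 39.9 = $23,461.20
Total = $21,925.32 + $23,461.20 = $45,386.52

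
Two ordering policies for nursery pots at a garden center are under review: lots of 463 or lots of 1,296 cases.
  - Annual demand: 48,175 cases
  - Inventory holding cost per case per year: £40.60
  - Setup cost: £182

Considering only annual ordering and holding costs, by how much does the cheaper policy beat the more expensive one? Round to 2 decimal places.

£4,738.18

Annual cost at Q: ordering D·S/Q plus holding Q·H/2.
TC(463) = (48,175/463)×182 + (463/2)×40.6 = £28,335.94
TC(1,296) = (48,175/1,296)×182 + (1,296/2)×40.6 = £33,074.12
Cheaper: Q = 463.  Difference = £4,738.18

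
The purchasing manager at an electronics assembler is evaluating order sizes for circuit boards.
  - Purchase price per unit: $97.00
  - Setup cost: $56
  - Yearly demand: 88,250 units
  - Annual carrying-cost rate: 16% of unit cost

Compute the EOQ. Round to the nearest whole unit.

Carrying cost H = $97 × 16% = $15.5200/unit/yr
Optimal lot size Q* = (2 × 88,250 × $56 / $15.52)^½ ≈ 798.03

798 units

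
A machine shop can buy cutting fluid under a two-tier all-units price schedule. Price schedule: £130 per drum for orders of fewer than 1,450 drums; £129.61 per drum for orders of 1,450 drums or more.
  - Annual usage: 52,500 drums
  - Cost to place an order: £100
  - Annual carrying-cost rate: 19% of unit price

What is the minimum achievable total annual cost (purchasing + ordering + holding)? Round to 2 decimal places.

H₁ = 19%×£130 = £24.7000;  H₂ = 19%×£129.61 = £24.6259
EOQ₁ = √(2×52,500×100/24.7000) = 652.00  (< 1,450, feasible at tier 1)
EOQ₂ = √(2×52,500×100/24.6259) = 652.98  (< 1,450 → use Q = 1,450 at tier-2 price)
TC(tier 1 (EOQ₁), Q≈652.0) = £6,841,104.35
TC(tier 2, Q≈1,450.0) = £6,825,999.47
Minimum at tier 2: £6,825,999.47

£6,825,999.47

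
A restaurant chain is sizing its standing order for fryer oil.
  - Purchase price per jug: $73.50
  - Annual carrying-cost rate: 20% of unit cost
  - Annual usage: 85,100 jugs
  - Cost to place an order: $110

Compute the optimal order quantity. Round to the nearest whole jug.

1,129 jugs

H = i·C = 0.2 × $73.5 = $14.7000 per jug-year
Q* = √(2·D·S / H) = √(2·85,100·110 / 14.7) = √1,273,605.4 ≈ 1,128.54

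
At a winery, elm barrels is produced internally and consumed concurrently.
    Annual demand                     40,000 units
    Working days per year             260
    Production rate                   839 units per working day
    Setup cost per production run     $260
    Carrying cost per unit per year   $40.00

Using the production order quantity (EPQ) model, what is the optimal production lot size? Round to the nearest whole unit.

Daily demand d = 40,000/260 = 153.846; p = 839; 1 − d/p = 0.81663
EPQ = √(2DS / (H(1 − d/p)))
    = √(2 × 40,000 × 260 / (40 × 0.81663)) ≈ 797.97

798 units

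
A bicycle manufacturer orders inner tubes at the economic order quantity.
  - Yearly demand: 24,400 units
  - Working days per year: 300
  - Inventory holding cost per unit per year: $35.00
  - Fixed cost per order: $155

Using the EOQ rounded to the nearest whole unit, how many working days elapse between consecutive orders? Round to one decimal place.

5.7 days

EOQ = √(2DS/H) = √(2 × 24,400 × 155 / 35)
    = √(216,114.29) ≈ 464.88 → Q = 465 units
T = Q/D × 300 days = 465/24,400 × 300 = 5.717 days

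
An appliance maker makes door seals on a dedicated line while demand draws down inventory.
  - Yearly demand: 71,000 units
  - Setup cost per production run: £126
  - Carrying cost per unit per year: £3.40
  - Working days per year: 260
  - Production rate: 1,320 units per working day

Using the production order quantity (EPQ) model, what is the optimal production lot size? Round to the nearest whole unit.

d = 71,000/260 = 273.0769 units/day;  effective holding cost H(1 − d/p) = 3.4·(1 − 273.0769/1320) = 2.69662
Q* = √(2DS / H_eff) = √(2·71,000·126 / 2.69662) ≈ 2,575.84

2,576 units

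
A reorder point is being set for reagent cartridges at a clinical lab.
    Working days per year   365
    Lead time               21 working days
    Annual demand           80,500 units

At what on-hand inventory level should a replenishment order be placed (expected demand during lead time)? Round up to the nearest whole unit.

4,632 units

Daily demand d = 80,500 / 365 = 220.548 units/day
Demand during lead time = 220.548 × 21 = 4,631.51
Reorder point = 4,631.51 → round up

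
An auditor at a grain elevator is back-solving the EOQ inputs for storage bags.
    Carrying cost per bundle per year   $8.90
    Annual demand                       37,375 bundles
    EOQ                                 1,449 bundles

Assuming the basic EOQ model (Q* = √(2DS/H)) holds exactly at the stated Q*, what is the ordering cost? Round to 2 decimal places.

$249.99

EOQ relation: Q² = 2DS/H, so rearrange for the unknown.
S = Q²H / (2D) = 1,449² × 8.9 / (2 × 37,375) = 249.9859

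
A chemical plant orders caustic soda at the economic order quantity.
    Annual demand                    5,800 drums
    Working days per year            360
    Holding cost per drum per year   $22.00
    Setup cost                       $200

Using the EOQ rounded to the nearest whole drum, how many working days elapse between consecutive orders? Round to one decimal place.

20.2 days

Q* = √(2·D·S / H) = √(2·5,800·200 / 22) = √105,454.5 ≈ 324.74 → Q = 325 drums
T = Q/D × 360 days = 325/5,800 × 360 = 20.172 days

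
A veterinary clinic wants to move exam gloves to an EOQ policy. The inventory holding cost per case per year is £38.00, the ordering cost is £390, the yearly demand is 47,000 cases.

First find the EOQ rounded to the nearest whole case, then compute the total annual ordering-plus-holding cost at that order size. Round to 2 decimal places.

£37,323.99

EOQ = √(2DS/H) = √(2 × 47,000 × 390 / 38)
    = √(964,736.84) ≈ 982.21 → Q = 982 cases
Ordering: D/Q × S = 47,000/982 × £390 = £18,665.99
Holding:  Q/2 × H = 982/2 × £38 = £18,658.00
Total = £18,665.99 + £18,658.00 = £37,323.99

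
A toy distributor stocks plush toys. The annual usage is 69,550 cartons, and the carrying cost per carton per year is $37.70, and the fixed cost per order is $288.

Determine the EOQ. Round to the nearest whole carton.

EOQ = √(2DS/H) = √(2 × 69,550 × 288 / 37.7)
    = √(1,062,620.69) ≈ 1,030.83

1,031 cartons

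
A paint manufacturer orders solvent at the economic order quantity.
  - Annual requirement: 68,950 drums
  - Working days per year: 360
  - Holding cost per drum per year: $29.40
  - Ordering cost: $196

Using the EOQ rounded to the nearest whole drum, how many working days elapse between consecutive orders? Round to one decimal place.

5.0 days

Optimal lot size Q* = (2 × 68,950 × $196 / $29.4)^½ ≈ 958.82 → Q = 959 drums
Days between orders = 360 / (D/Q) = 360 / 71.898 ≈ 5.007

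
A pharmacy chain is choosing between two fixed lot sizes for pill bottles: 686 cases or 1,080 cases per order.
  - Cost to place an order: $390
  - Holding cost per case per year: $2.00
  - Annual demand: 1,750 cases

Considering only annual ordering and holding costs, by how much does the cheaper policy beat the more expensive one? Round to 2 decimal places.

$31.05

TC(Q) = (D/Q)S + (Q/2)H
TC(686) = (1,750/686)×390 + (686/2)×2 = $1,680.90
TC(1,080) = (1,750/1,080)×390 + (1,080/2)×2 = $1,711.94
|ΔTC| = |$1,680.90 − $1,711.94| = $31.05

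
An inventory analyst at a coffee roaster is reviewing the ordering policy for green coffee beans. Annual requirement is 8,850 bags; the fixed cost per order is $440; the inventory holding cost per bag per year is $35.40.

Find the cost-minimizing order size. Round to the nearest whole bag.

Q* = √(2·D·S / H) = √(2·8,850·440 / 35.4) = √220,000.0 ≈ 469.04

469 bags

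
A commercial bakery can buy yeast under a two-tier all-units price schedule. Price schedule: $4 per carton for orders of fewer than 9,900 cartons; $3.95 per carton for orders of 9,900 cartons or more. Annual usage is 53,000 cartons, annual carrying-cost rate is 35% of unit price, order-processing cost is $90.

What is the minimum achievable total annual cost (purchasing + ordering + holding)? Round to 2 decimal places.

$215,654.59

H₁ = 35%×$4 = $1.4000;  H₂ = 35%×$3.95 = $1.3825
EOQ₁ = √(2×53,000×90/1.4000) = 2,610.42  (< 9,900, feasible at tier 1)
EOQ₂ = √(2×53,000×90/1.3825) = 2,626.89  (< 9,900 → use Q = 9,900 at tier-2 price)
TC(tier 1 (EOQ₁), Q≈2,610.4) = $215,654.59
TC(tier 2, Q≈9,900.0) = $216,675.19
Minimum at tier 1 (EOQ₁): $215,654.59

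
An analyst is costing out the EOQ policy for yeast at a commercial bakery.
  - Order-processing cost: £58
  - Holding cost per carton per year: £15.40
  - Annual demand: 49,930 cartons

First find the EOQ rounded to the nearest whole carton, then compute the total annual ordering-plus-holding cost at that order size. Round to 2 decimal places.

Optimal lot size Q* = (2 × 49,930 × £58 / £15.4)^½ ≈ 613.27 → Q = 613 cartons
Annual ordering cost = (D/Q)·S = (49,930/613) × 58 = £4,724.21
Annual holding cost  = (Q/2)·H = (613/2) × 15.4 = £4,720.10
Total = £4,724.21 + £4,720.10 = £9,444.31

£9,444.31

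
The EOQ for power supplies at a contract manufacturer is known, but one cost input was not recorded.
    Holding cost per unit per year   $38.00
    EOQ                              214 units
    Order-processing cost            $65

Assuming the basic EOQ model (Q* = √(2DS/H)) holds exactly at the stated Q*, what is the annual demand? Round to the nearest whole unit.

EOQ relation: Q² = 2DS/H, so rearrange for the unknown.
D = Q²H / (2S) = 214² × 38 / (2 × 65) = 13,386.52

13,387 units per year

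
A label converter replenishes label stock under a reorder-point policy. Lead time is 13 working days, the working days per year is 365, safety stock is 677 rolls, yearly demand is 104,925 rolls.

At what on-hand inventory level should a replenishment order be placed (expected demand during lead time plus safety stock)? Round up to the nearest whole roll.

Daily demand d = 104,925 / 365 = 287.466 rolls/day
Demand during lead time = 287.466 × 13 = 3,737.05
Reorder point = 3,737.05 + 677 = 4,414.05 → round up

4,415 rolls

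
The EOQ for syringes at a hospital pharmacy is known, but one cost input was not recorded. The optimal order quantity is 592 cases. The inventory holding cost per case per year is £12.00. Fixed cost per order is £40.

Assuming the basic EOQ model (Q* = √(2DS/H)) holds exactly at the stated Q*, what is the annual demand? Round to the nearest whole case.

EOQ relation: Q² = 2DS/H, so rearrange for the unknown.
D = Q²H / (2S) = 592² × 12 / (2 × 40) = 52,569.60

52,570 cases per year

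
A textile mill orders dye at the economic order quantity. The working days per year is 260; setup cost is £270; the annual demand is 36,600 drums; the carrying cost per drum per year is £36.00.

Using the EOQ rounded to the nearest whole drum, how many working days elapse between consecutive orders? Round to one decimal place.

Optimal lot size Q* = (2 × 36,600 × £270 / £36)^½ ≈ 740.95 → Q = 741 drums
Days between orders = 260 / (D/Q) = 260 / 49.393 ≈ 5.264

5.3 days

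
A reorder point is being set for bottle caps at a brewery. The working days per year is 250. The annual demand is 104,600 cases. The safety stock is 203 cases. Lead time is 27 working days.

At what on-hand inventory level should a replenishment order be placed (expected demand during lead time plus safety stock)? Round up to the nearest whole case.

Daily demand d = 104,600 / 250 = 418.400 cases/day
Demand during lead time = 418.400 × 27 = 11,296.80
Reorder point = 11,296.80 + 203 = 11,499.80 → round up

11,500 cases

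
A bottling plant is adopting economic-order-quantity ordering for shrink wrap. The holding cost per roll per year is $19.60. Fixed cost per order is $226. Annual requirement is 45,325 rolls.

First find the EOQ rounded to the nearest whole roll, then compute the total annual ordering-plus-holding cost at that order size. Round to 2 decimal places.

2DS/H = 2·45,325·226/19.6 = 1,045,250.00
EOQ = √1,045,250.00 ≈ 1,022.37 → Q = 1,022 rolls
Annual ordering cost = (D/Q)·S = (45,325/1,022) × 226 = $10,022.95
Annual holding cost  = (Q/2)·H = (1,022/2) × 19.6 = $10,015.60
Total = $10,022.95 + $10,015.60 = $20,038.55

$20,038.55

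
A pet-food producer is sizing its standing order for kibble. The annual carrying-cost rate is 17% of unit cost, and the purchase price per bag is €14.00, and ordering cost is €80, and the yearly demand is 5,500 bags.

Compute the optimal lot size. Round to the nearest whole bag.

608 bags

Holding cost per bag per year: H = 17% × €14 = €2.3800
EOQ = √(2DS/H) = √(2 × 5,500 × 80 / 2.38)
    = √(369,747.90) ≈ 608.07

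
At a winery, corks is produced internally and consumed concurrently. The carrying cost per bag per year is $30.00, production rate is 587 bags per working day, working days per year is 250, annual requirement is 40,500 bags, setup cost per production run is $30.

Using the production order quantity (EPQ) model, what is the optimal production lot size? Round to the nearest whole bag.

334 bags

d = 40,500/250 = 162.0000 bags/day;  effective holding cost H(1 − d/p) = 30·(1 − 162.0000/587) = 21.72061
Q* = √(2DS / H_eff) = √(2·40,500·30 / 21.72061) ≈ 334.48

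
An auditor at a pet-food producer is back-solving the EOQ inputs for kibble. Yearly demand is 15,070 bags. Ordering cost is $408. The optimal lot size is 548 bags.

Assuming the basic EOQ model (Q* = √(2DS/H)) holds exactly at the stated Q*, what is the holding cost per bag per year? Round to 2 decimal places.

$40.95

EOQ relation: Q² = 2DS/H, so rearrange for the unknown.
H = 2DS / Q² = 2 × 15,070 × 408 / 548² = 40.9489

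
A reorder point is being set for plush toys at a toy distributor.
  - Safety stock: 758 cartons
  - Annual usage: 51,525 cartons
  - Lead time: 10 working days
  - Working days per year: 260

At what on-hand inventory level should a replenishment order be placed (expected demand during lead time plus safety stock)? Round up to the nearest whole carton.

2,740 cartons

Daily demand d = 51,525 / 260 = 198.173 cartons/day
Demand during lead time = 198.173 × 10 = 1,981.73
Reorder point = 1,981.73 + 758 = 2,739.73 → round up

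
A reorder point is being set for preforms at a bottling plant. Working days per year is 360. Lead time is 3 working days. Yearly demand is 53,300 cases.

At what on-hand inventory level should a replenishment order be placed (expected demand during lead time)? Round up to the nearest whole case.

445 cases

Daily demand d = 53,300 / 360 = 148.056 cases/day
Demand during lead time = 148.056 × 3 = 444.17
Reorder point = 444.17 → round up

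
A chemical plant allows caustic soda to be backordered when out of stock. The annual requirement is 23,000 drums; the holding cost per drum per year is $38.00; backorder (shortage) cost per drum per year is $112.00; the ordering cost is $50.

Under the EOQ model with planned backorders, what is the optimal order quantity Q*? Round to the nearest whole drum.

Q* = √(2DS/H) · √((H + b)/b)
   = √(2 × 23,000 × 50 / 38) · √((38 + 112) / 112)
   = 246.021 × 1.1573 ≈ 284.71

285 drums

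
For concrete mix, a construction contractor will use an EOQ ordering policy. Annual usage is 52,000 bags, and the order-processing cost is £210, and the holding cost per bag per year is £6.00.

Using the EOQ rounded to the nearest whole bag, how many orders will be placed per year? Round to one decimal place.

27.3 orders per year

2DS/H = 2·52,000·210/6 = 3,640,000.00
EOQ = √3,640,000.00 ≈ 1,907.88 → Q = 1,908
N = D/Q = 52,000/1,908 ≈ 27.254 orders/yr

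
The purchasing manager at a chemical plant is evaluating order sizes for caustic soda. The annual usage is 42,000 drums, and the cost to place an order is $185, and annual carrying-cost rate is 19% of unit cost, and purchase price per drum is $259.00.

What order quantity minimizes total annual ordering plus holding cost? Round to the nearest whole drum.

562 drums

Holding cost per drum per year: H = 19% × $259 = $49.2100
2DS/H = 2·42,000·185/49.21 = 315,789.47
EOQ = √315,789.47 ≈ 561.95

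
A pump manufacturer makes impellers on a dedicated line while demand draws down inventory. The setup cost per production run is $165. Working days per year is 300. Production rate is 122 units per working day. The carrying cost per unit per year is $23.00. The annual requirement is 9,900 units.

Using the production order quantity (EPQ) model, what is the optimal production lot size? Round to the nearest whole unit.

441 units

Daily demand d = 9,900/300 = 33.000; p = 122; 1 − d/p = 0.72951
EPQ = √(2DS / (H(1 − d/p)))
    = √(2 × 9,900 × 165 / (23 × 0.72951)) ≈ 441.26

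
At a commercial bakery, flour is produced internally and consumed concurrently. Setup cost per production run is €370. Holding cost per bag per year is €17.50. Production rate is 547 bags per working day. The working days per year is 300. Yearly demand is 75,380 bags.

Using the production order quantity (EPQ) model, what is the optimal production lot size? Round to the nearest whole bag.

2,428 bags

Daily demand d = 75,380/300 = 251.267; p = 547; 1 − d/p = 0.54065
EPQ = √(2DS / (H(1 − d/p)))
    = √(2 × 75,380 × 370 / (17.5 × 0.54065)) ≈ 2,428.11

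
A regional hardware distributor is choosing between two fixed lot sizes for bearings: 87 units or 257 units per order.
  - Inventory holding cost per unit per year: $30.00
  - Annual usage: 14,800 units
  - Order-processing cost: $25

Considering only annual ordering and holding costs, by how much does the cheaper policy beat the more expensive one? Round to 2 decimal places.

Annual cost at Q: ordering D·S/Q plus holding Q·H/2.
TC(87) = (14,800/87)×25 + (87/2)×30 = $5,557.87
TC(257) = (14,800/257)×25 + (257/2)×30 = $5,294.69
Cheaper: Q = 257.  Difference = $263.18

$263.18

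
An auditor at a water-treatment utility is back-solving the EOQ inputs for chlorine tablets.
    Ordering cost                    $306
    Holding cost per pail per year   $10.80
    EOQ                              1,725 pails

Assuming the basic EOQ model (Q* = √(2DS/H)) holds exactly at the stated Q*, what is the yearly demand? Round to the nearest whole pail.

From Q* = √(2DS/H) ⇒ Q*² = 2DS/H.
D = Q²H / (2S) = 1,725² × 10.8 / (2 × 306) = 52,511.03

52,511 pails per year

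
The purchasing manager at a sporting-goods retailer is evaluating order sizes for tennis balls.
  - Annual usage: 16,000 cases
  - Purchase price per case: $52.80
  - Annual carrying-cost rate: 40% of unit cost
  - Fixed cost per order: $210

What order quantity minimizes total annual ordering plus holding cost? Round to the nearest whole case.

H = i·C = 0.4 × $52.8 = $21.1200 per case-year
Q* = √(2·D·S / H) = √(2·16,000·210 / 21.12) = √318,181.8 ≈ 564.08

564 cases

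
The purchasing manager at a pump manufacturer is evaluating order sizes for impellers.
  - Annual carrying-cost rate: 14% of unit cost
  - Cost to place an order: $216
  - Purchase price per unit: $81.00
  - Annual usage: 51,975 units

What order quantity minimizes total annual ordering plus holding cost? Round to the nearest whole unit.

Holding cost per unit per year: H = 14% × $81 = $11.3400
EOQ = √(2DS/H) = √(2 × 51,975 × 216 / 11.34)
    = √(1,980,000.00) ≈ 1,407.12

1,407 units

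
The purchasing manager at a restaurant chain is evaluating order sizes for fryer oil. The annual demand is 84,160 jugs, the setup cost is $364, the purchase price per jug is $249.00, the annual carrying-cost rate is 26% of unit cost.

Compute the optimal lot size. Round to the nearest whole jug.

H = i·C = 0.26 × $249 = $64.7400 per jug-year
EOQ = √(2DS/H) = √(2 × 84,160 × 364 / 64.74)
    = √(946,377.51) ≈ 972.82

973 jugs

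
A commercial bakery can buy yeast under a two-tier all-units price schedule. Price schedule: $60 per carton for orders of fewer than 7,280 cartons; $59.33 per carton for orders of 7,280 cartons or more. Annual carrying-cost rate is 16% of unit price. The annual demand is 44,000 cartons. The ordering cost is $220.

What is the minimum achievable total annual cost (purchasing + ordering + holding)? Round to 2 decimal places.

H₁ = 16%×$60 = $9.6000;  H₂ = 16%×$59.33 = $9.4928
EOQ₁ = √(2×44,000×220/9.6000) = 1,420.09  (< 7,280, feasible at tier 1)
EOQ₂ = √(2×44,000×220/9.4928) = 1,428.09  (< 7,280 → use Q = 7,280 at tier-2 price)
TC(tier 1 (EOQ₁), Q≈1,420.1) = $2,653,632.90
TC(tier 2, Q≈7,280.0) = $2,646,403.46
Minimum at tier 2: $2,646,403.46

$2,646,403.46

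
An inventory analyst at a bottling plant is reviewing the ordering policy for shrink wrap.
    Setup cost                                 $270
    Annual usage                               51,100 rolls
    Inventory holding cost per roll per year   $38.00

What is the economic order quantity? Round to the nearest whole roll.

852 rolls

EOQ = √(2DS/H) = √(2 × 51,100 × 270 / 38)
    = √(726,157.89) ≈ 852.15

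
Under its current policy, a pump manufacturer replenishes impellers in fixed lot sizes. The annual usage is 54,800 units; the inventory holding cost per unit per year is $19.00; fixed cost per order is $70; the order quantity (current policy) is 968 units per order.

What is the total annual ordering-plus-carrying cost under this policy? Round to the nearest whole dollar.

Annual ordering cost = (D/Q)·S = (54,800/968) × 70 = $3,962.81
Annual holding cost  = (Q/2)·H = (968/2) × 19 = $9,196.00
Total = $3,962.81 + $9,196.00 = $13,158.81

$13,159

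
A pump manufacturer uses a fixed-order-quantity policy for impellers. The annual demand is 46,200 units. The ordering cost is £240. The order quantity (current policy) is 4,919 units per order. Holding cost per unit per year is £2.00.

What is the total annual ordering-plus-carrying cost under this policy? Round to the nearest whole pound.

Orders/yr = 46,200/4,919 = 9.392; ordering cost = 9.392 × £240 = £2,254.12
Average inventory = 4,919/2 = 2459.5; holding cost = 2459.5 × £2 = £4,919.00
Total = £2,254.12 + £4,919.00 = £7,173.12

£7,173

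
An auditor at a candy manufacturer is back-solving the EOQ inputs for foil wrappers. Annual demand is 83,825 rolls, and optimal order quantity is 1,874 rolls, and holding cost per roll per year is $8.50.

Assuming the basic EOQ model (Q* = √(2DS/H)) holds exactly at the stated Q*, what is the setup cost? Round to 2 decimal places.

$178.06

From Q* = √(2DS/H) ⇒ Q*² = 2DS/H.
S = Q²H / (2D) = 1,874² × 8.5 / (2 × 83,825) = 178.0552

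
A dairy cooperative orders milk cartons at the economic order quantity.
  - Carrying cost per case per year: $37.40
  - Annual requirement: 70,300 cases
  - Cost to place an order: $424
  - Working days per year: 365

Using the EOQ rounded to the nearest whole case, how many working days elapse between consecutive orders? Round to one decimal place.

6.6 days

Optimal lot size Q* = (2 × 70,300 × $424 / $37.4)^½ ≈ 1,262.52 → Q = 1,263 cases
Cycle time = (working days × Q)/D = (365 × 1,263) / 70,300 = 6.558 days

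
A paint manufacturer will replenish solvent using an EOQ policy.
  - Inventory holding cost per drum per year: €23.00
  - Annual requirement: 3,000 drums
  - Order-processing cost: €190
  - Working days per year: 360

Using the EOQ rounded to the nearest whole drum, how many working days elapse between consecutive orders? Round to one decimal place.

Optimal lot size Q* = (2 × 3,000 × €190 / €23)^½ ≈ 222.63 → Q = 223 drums
Cycle time = (working days × Q)/D = (360 × 223) / 3,000 = 26.760 days

26.8 days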